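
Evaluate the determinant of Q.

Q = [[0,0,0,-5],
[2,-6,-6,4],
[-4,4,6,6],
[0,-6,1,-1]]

Expand along row 1 (it has 3 zeros):
  − (-5) · M_14   where M_14 = det([2 -6 -6; -4 4 6; 0 -6 1]) = -88
det = (-1)·(-5)·(-88) = -440

|Q| = -440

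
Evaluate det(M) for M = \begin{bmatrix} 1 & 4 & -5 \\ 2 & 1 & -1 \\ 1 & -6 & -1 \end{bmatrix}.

det(M) = 62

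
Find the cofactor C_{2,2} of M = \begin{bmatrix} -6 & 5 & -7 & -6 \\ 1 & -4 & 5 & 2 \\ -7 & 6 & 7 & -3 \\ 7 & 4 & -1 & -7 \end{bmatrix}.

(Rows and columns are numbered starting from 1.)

The cofactor is 1054.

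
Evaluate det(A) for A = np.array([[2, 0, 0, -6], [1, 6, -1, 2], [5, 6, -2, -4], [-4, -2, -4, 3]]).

det(A) = 400

Expand along row 1 (it has 2 zeros):
  + (2) · M_11   where M_11 = det([6 -1 2; 6 -2 -4; -2 -4 3]) = -178
  − (-6) · M_14   where M_14 = det([1 6 -1; 5 6 -2; -4 -2 -4]) = 126
det = (+1)·(2)·(-178) + (-1)·(-6)·(126) = 400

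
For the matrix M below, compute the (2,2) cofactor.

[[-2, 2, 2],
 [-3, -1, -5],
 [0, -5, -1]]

The cofactor is 2.

Delete row 2 and column 2; the remaining 2×2 submatrix is [-2 2; 0 -1].
Its determinant is (-2)·(-1) − 2·0 = 2.
The cofactor carries sign (−1)^(2+2) = +1, so C_{2,2} = +(2) = 2.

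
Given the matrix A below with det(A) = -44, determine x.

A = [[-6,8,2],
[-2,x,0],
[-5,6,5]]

Expanding along the column containing x, det(A) is linear in x: det(A) = (-20)·x + (56).
Set (-20)·x + (56) = -44  ⇒  (-20)·x = -100  ⇒  x = 5.

5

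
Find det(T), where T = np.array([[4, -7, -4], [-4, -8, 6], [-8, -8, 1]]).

596

Expand along row 1:
  + 4 · |-8 6; -8 1| = 4·(-8 − (-48)) = 160
  − (-7) · |-4 6; -8 1| = −(-7)·(-4 − (-48)) = 308
  + (-4) · |-4 -8; -8 -8| = (-4)·(32 − 64) = 128
Sum: (160) + (308) + (128) = 596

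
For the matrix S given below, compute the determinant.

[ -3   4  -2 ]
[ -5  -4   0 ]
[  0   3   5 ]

Expand along column 1:
  + (-3) · |-4 0; 3 5| = (-3)·(-20 − 0) = 60
  − (-5) · |4 -2; 3 5| = −(-5)·(20 − (-6)) = 130
Sum: (60) + (130) = 190

190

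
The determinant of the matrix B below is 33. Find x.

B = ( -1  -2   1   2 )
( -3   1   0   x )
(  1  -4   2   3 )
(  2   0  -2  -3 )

-2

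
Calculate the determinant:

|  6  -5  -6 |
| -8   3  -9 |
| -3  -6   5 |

-911

Expand along row 1:
  + 6 · |3 -9; -6 5| = 6·(15 − 54) = -234
  − (-5) · |-8 -9; -3 5| = −(-5)·(-40 − 27) = -335
  + (-6) · |-8 3; -3 -6| = (-6)·(48 − (-9)) = -342
Sum: (-234) + (-335) + (-342) = -911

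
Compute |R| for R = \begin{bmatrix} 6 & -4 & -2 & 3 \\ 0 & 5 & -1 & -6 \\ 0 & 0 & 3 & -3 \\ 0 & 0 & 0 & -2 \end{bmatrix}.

The determinant is -180.

R is upper triangular, so det(R) is the product of the diagonal entries:
det = (6) · (5) · (3) · (-2) = -180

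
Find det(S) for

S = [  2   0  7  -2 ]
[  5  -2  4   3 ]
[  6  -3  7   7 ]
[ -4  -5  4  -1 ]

Expand along row 1 (it has 1 zero):
  + (2) · M_11   where M_11 = det([-2 4 3; -3 7 7; -5 4 -1]) = -13
  + (7) · M_13   where M_13 = det([5 -2 3; 6 -3 7; -4 -5 -1]) = 108
  − (-2) · M_14   where M_14 = det([5 -2 4; 6 -3 7; -4 -5 4]) = 51
det = (+1)·(2)·(-13) + (+1)·(7)·(108) + (-1)·(-2)·(51) = 832

|S| = 832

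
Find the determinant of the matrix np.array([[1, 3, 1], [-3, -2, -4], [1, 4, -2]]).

Expand along column 1:
  + 1 · |-2 -4; 4 -2| = 1·(4 − (-16)) = 20
  − (-3) · |3 1; 4 -2| = −(-3)·(-6 − 4) = -30
  + 1 · |3 1; -2 -4| = 1·(-12 − (-2)) = -10
Sum: (20) + (-30) + (-10) = -20

-20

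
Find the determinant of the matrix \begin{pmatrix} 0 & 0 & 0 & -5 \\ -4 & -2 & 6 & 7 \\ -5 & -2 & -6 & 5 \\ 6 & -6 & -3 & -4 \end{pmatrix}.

Expand along row 1 (it has 3 zeros):
  − (-5) · M_14   where M_14 = det([-4 -2 6; -5 -2 -6; 6 -6 -3]) = 474
det = (-1)·(-5)·(474) = 2370

2370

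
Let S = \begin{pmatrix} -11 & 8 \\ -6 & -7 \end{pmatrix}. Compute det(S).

125

det(S) = (-11)·(-7) − 8·(-6) = 77 − (-48) = 125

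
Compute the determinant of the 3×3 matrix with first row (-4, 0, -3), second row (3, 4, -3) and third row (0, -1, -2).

Expand along row 1:
  + (-4) · |4 -3; -1 -2| = (-4)·(-8 − 3) = 44
  + (-3) · |3 4; 0 -1| = (-3)·(-3 − 0) = 9
Sum: (44) + (9) = 53

The determinant is 53.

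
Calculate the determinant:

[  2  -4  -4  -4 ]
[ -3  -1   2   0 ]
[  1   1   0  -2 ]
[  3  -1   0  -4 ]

-104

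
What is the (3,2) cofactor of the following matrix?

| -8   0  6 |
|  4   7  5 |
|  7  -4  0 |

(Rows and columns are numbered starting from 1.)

The cofactor is 64.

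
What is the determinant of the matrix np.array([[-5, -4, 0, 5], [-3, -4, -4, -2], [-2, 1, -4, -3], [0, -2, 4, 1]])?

The determinant is 336.

Expand along row 1 (it has 1 zero):
  + (-5) · M_11   where M_11 = det([-4 -4 -2; 1 -4 -3; -2 4 1]) = -44
  − (-4) · M_12   where M_12 = det([-3 -4 -2; -2 -4 -3; 0 4 1]) = -16
  − (5) · M_14   where M_14 = det([-3 -4 -4; -2 1 -4; 0 -2 4]) = -36
det = (+1)·(-5)·(-44) + (-1)·(-4)·(-16) + (-1)·(5)·(-36) = 336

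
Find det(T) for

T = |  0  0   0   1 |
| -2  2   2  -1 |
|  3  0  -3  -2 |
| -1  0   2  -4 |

Expand along row 1 (it has 3 zeros):
  − (1) · M_14   where M_14 = det([-2 2 2; 3 0 -3; -1 0 2]) = -6
det = (-1)·(1)·(-6) = 6

6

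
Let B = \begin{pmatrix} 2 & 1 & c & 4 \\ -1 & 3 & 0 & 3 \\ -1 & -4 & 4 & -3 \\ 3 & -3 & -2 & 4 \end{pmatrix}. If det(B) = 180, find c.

Expanding along the row containing c, det(B) is linear in c: det(B) = (55)·c + (180).
Set (55)·c + (180) = 180  ⇒  (55)·c = 0  ⇒  c = 0.

c = 0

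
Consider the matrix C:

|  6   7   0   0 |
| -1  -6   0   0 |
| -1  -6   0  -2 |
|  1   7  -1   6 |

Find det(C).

C is block lower-triangular with a 2×2 block and a 2×2 block on the diagonal, so its determinant equals the product of the determinants of the diagonal blocks.
det of the 2×2 block = -29
det of the 2×2 block = -2
det = (-29)·(-2) = 58

The determinant is 58.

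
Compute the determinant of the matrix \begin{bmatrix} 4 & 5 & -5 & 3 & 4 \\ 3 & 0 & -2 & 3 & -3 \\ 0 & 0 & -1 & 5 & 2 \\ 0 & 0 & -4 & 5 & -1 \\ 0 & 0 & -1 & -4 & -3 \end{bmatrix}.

The matrix is block upper-triangular with a 2×2 block and a 3×3 block on the diagonal, so its determinant equals the product of the determinants of the diagonal blocks.
det of the 2×2 block = -15
det of the 3×3 block = 6
det = (-15)·(6) = -90

The determinant is -90.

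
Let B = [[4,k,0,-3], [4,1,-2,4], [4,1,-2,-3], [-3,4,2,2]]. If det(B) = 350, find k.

Expanding along the column containing k, det(B) is linear in k: det(B) = (-14)·k + (280).
Set (-14)·k + (280) = 350  ⇒  (-14)·k = 70  ⇒  k = -5.

-5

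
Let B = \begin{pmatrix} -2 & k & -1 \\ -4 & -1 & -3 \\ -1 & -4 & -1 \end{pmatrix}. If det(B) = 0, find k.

7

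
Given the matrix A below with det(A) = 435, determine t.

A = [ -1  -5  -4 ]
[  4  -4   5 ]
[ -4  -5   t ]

9

Expanding along the column containing t, det(A) is linear in t: det(A) = (24)·t + (219).
Set (24)·t + (219) = 435  ⇒  (24)·t = 216  ⇒  t = 9.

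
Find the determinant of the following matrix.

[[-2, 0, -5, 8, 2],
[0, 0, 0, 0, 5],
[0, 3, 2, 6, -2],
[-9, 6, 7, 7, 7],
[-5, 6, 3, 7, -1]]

Expand along row 2 (it has 4 zeros):
  − (5) · M_25   where M_25 = det([-2 0 -5 8; 0 3 2 6; -9 6 7 7; -5 6 3 7]) = 996
det = (-1)·(5)·(996) = -4980

-4980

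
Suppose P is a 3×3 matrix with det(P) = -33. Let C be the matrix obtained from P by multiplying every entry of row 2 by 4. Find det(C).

-132

Scaling one row by 4 multiplies the determinant by 4.
det(C) = (4)·(-33) = -132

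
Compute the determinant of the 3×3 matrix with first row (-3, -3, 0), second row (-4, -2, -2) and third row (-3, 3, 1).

-42

Expand along row 1:
  + (-3) · |-2 -2; 3 1| = (-3)·(-2 − (-6)) = -12
  − (-3) · |-4 -2; -3 1| = −(-3)·(-4 − 6) = -30
Sum: (-12) + (-30) = -42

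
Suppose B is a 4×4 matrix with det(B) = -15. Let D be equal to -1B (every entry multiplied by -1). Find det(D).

The determinant is -15.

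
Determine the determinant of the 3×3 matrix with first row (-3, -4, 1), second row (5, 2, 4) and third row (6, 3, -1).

Expand along row 1:
  + (-3) · |2 4; 3 -1| = (-3)·(-2 − 12) = 42
  − (-4) · |5 4; 6 -1| = −(-4)·(-5 − 24) = -116
  + 1 · |5 2; 6 3| = 1·(15 − 12) = 3
Sum: (42) + (-116) + (3) = -71

-71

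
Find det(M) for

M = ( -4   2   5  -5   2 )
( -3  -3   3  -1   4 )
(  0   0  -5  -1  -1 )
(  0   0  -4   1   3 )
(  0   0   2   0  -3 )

|M| = 414

M is block upper-triangular with a 2×2 block and a 3×3 block on the diagonal, so its determinant equals the product of the determinants of the diagonal blocks.
det of the 2×2 block = 18
det of the 3×3 block = 23
det = (18)·(23) = 414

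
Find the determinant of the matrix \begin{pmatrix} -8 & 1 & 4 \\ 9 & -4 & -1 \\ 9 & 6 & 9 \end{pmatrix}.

The determinant is 510.

Expand along row 1:
  + (-8) · |-4 -1; 6 9| = (-8)·(-36 − (-6)) = 240
  − 1 · |9 -1; 9 9| = −1·(81 − (-9)) = -90
  + 4 · |9 -4; 9 6| = 4·(54 − (-36)) = 360
Sum: (240) + (-90) + (360) = 510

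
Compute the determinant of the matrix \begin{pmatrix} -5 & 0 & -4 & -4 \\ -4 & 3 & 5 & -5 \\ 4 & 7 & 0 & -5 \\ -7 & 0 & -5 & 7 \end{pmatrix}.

The determinant is 4185.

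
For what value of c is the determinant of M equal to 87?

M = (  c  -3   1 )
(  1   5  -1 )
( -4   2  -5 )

c = -4

Expanding along the column containing c, det(M) is linear in c: det(M) = (-23)·c + (-5).
Set (-23)·c + (-5) = 87  ⇒  (-23)·c = 92  ⇒  c = -4.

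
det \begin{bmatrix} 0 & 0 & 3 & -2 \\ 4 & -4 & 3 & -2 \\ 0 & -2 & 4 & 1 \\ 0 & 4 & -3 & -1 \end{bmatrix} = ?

The determinant is -104.

Expand along column 1 (it has 3 zeros):
  − (4) · M_21   where M_21 = det([0 3 -2; -2 4 1; 4 -3 -1]) = 26
det = (-1)·(4)·(26) = -104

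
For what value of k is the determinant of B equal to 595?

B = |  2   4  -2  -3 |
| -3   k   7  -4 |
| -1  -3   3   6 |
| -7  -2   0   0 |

-8

Expanding along the row containing k, det(B) is linear in k: det(B) = (21)·k + (763).
Set (21)·k + (763) = 595  ⇒  (21)·k = -168  ⇒  k = -8.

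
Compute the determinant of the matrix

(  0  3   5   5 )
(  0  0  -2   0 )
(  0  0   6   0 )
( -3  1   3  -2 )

Expand along row 2 (it has 3 zeros):
  − (-2) · M_23   where M_23 = det([0 3 5; 0 0 0; -3 1 -2]) = 0
det = (-1)·(-2)·(0) = 0

0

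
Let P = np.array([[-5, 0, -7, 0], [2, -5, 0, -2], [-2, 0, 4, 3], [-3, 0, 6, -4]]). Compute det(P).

Expand along column 2 (it has 3 zeros):
  + (-5) · M_22   where M_22 = det([-5 -7 0; -2 4 3; -3 6 -4]) = 289
det = (+1)·(-5)·(289) = -1445

|P| = -1445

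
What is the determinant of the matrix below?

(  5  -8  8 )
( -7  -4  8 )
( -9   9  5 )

Expand along column 1:
  + 5 · |-4 8; 9 5| = 5·(-20 − 72) = -460
  − (-7) · |-8 8; 9 5| = −(-7)·(-40 − 72) = -784
  + (-9) · |-8 8; -4 8| = (-9)·(-64 − (-32)) = 288
Sum: (-460) + (-784) + (288) = -956

The determinant is -956.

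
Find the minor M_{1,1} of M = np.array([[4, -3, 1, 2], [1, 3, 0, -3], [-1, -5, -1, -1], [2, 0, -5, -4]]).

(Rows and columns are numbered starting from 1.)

Delete row 1 and column 1; the remaining 3×3 submatrix is [3 0 -3; -5 -1 -1; 0 -5 -4].
Its determinant is -78.

-78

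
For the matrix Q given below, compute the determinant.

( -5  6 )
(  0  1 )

det(Q) = (-5)·1 − 6·0 = -5 − 0 = -5

det(Q) = -5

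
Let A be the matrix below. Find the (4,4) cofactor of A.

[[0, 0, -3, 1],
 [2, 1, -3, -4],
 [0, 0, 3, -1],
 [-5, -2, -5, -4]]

The cofactor is 0.

Delete row 4 and column 4; the remaining 3×3 submatrix is [0 0 -3; 2 1 -3; 0 0 3].
Its determinant is 0.
The cofactor carries sign (−1)^(4+4) = +1, so C_{4,4} = +(0) = 0.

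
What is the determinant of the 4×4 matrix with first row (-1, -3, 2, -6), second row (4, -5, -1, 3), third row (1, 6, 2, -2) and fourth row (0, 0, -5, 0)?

Expand along row 4 (it has 3 zeros):
  − (-5) · M_43   where M_43 = det([-1 -3 -6; 4 -5 3; 1 6 -2]) = -199
det = (-1)·(-5)·(-199) = -995

The determinant is -995.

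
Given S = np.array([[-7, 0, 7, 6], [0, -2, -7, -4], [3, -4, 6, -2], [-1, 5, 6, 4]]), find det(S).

Expand along row 1 (it has 1 zero):
  + (-7) · M_11   where M_11 = det([-2 -7 -4; -4 6 -2; 5 6 4]) = 102
  + (7) · M_13   where M_13 = det([0 -2 -4; 3 -4 -2; -1 5 4]) = -24
  − (6) · M_14   where M_14 = det([0 -2 -7; 3 -4 6; -1 5 6]) = -29
det = (+1)·(-7)·(102) + (+1)·(7)·(-24) + (-1)·(6)·(-29) = -708

-708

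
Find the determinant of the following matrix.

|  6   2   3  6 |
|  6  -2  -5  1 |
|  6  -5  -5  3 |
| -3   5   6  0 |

The determinant is 27.

Expand along row 4 (it has 1 zero):
  − (-3) · M_41   where M_41 = det([2 3 6; -2 -5 1; -5 -5 3]) = -107
  + (5) · M_42   where M_42 = det([6 3 6; 6 -5 1; 6 -5 3]) = -96
  − (6) · M_43   where M_43 = det([6 2 6; 6 -2 1; 6 -5 3]) = -138
det = (-1)·(-3)·(-107) + (+1)·(5)·(-96) + (-1)·(6)·(-138) = 27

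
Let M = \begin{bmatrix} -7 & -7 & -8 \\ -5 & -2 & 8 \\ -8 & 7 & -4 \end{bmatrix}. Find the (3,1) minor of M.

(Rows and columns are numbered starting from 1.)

Delete row 3 and column 1; the remaining 2×2 submatrix is [-7 -8; -2 8].
Its determinant is (-7)·8 − (-8)·(-2) = -72.

-72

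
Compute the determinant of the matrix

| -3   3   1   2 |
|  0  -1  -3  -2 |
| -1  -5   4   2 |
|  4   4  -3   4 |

The determinant is 420.

Expand along row 2 (it has 1 zero):
  + (-1) · M_22   where M_22 = det([-3 1 2; -1 4 2; 4 -3 4]) = -80
  − (-3) · M_23   where M_23 = det([-3 3 2; -1 -5 2; 4 4 4]) = 152
  + (-2) · M_24   where M_24 = det([-3 3 1; -1 -5 4; 4 4 -3]) = 58
det = (+1)·(-1)·(-80) + (-1)·(-3)·(152) + (+1)·(-2)·(58) = 420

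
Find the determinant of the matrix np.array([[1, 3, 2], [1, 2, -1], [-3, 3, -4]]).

Expand along row 1:
  + 1 · |2 -1; 3 -4| = 1·(-8 − (-3)) = -5
  − 3 · |1 -1; -3 -4| = −3·(-4 − 3) = 21
  + 2 · |1 2; -3 3| = 2·(3 − (-6)) = 18
Sum: (-5) + (21) + (18) = 34

34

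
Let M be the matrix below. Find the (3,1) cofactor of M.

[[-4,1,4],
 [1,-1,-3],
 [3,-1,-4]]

Delete row 3 and column 1; the remaining 2×2 submatrix is [1 4; -1 -3].
Its determinant is 1·(-3) − 4·(-1) = 1.
The cofactor carries sign (−1)^(3+1) = +1, so C_{3,1} = +(1) = 1.

1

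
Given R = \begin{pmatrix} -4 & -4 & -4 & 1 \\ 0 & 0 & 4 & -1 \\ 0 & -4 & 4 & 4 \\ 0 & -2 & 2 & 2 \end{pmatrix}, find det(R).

Expand along column 1 (it has 3 zeros):
  + (-4) · M_11   where M_11 = det([0 4 -1; -4 4 4; -2 2 2]) = 0
det = (+1)·(-4)·(0) = 0

det(R) = 0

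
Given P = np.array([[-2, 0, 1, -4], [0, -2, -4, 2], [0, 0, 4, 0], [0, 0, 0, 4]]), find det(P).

64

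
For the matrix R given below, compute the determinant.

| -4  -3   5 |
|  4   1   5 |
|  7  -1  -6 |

The determinant is -228.

Expand along column 1:
  + (-4) · |1 5; -1 -6| = (-4)·(-6 − (-5)) = 4
  − 4 · |-3 5; -1 -6| = −4·(18 − (-5)) = -92
  + 7 · |-3 5; 1 5| = 7·(-15 − 5) = -140
Sum: (4) + (-92) + (-140) = -228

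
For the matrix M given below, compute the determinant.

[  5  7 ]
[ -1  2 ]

|M| = 17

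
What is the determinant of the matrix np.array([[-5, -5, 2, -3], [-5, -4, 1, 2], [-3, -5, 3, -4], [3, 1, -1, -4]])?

The determinant is -66.

Expand along row 1:
  + (-5) · M_11   where M_11 = det([-4 1 2; -5 3 -4; 1 -1 -4]) = 44
  − (-5) · M_12   where M_12 = det([-5 1 2; -3 3 -4; 3 -1 -4]) = 44
  + (2) · M_13   where M_13 = det([-5 -4 2; -3 -5 -4; 3 1 -4]) = 0
  − (-3) · M_14   where M_14 = det([-5 -4 1; -3 -5 3; 3 1 -1]) = -22
det = (+1)·(-5)·(44) + (-1)·(-5)·(44) + (+1)·(2)·(0) + (-1)·(-3)·(-22) = -66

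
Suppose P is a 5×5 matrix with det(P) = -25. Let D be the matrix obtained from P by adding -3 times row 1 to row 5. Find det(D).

The determinant is -25.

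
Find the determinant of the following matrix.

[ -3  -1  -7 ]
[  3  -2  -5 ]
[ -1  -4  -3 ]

Expand along row 1:
  + (-3) · |-2 -5; -4 -3| = (-3)·(6 − 20) = 42
  − (-1) · |3 -5; -1 -3| = −(-1)·(-9 − 5) = -14
  + (-7) · |3 -2; -1 -4| = (-7)·(-12 − 2) = 98
Sum: (42) + (-14) + (98) = 126

126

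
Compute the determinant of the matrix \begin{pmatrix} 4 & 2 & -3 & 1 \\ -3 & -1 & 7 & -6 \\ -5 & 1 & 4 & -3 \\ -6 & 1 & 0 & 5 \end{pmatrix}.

The determinant is -226.

Expand along row 4 (it has 1 zero):
  − (-6) · M_41   where M_41 = det([2 -3 1; -1 7 -6; 1 4 -3]) = 22
  + (1) · M_42   where M_42 = det([4 -3 1; -3 7 -6; -5 4 -3]) = -28
  + (5) · M_44   where M_44 = det([4 2 -3; -3 -1 7; -5 1 4]) = -66
det = (-1)·(-6)·(22) + (+1)·(1)·(-28) + (+1)·(5)·(-66) = -226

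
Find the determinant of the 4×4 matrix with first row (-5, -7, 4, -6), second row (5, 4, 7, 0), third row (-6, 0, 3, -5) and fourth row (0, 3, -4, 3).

The determinant is 228.

Expand along row 2 (it has 1 zero):
  − (5) · M_21   where M_21 = det([-7 4 -6; 0 3 -5; 3 -4 3]) = 71
  + (4) · M_22   where M_22 = det([-5 4 -6; -6 3 -5; 0 -4 3]) = -17
  − (7) · M_23   where M_23 = det([-5 -7 -6; -6 0 -5; 0 3 3]) = -93
det = (-1)·(5)·(71) + (+1)·(4)·(-17) + (-1)·(7)·(-93) = 228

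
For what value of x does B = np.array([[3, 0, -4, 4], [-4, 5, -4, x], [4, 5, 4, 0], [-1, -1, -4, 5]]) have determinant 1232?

x = -6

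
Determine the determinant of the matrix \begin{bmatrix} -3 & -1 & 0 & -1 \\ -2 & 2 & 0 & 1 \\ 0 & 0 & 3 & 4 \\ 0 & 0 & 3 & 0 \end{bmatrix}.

96

The matrix is block upper-triangular with a 2×2 block and a 2×2 block on the diagonal, so its determinant equals the product of the determinants of the diagonal blocks.
det of the 2×2 block = -8
det of the 2×2 block = -12
det = (-8)·(-12) = 96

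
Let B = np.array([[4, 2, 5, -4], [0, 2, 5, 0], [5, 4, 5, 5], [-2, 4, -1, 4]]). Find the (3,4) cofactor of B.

The cofactor is 88.

Delete row 3 and column 4; the remaining 3×3 submatrix is [4 2 5; 0 2 5; -2 4 -1].
Its determinant is -88.
The cofactor carries sign (−1)^(3+4) = −1, so C_{3,4} = −(-88) = 88.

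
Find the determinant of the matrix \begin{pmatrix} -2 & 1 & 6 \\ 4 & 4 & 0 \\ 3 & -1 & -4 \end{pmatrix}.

-48

Expand along column 3:
  + 6 · |4 4; 3 -1| = 6·(-4 − 12) = -96
  + (-4) · |-2 1; 4 4| = (-4)·(-8 − 4) = 48
Sum: (-96) + (48) = -48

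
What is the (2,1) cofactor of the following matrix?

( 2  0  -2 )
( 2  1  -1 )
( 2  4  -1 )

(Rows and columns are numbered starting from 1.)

Delete row 2 and column 1; the remaining 2×2 submatrix is [0 -2; 4 -1].
Its determinant is 0·(-1) − (-2)·4 = 8.
The cofactor carries sign (−1)^(2+1) = −1, so C_{2,1} = −(8) = -8.

The cofactor is -8.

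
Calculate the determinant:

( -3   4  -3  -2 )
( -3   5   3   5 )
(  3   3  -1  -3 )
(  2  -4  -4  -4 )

Expand along row 1:
  + (-3) · M_11   where M_11 = det([5 3 5; 3 -1 -3; -4 -4 -4]) = -48
  − (4) · M_12   where M_12 = det([-3 3 5; 3 -1 -3; 2 -4 -4]) = -8
  + (-3) · M_13   where M_13 = det([-3 5 5; 3 3 -3; 2 -4 -4]) = 12
  − (-2) · M_14   where M_14 = det([-3 5 3; 3 3 -1; 2 -4 -4]) = 44
det = (+1)·(-3)·(-48) + (-1)·(4)·(-8) + (+1)·(-3)·(12) + (-1)·(-2)·(44) = 228

228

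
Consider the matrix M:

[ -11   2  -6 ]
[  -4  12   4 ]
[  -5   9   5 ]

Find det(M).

The determinant is -408.

Expand along row 1:
  + (-11) · |12 4; 9 5| = (-11)·(60 − 36) = -264
  − 2 · |-4 4; -5 5| = −2·(-20 − (-20)) = 0
  + (-6) · |-4 12; -5 9| = (-6)·(-36 − (-60)) = -144
Sum: (-264) + (0) + (-144) = -408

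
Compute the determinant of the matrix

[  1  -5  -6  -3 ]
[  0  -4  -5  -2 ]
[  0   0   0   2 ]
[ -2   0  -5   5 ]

Expand along row 3 (it has 3 zeros):
  − (2) · M_34   where M_34 = det([1 -5 -6; 0 -4 -5; -2 0 -5]) = 18
det = (-1)·(2)·(18) = -36

-36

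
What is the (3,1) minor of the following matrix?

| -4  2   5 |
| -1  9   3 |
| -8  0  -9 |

Delete row 3 and column 1; the remaining 2×2 submatrix is [2 5; 9 3].
Its determinant is 2·3 − 5·9 = -39.

-39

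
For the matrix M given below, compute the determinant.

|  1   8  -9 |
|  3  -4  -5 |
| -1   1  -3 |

Expand along row 1:
  + 1 · |-4 -5; 1 -3| = 1·(12 − (-5)) = 17
  − 8 · |3 -5; -1 -3| = −8·(-9 − 5) = 112
  + (-9) · |3 -4; -1 1| = (-9)·(3 − 4) = 9
Sum: (17) + (112) + (9) = 138

The determinant is 138.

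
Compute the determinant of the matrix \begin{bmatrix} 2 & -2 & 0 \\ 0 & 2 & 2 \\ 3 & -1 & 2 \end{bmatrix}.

0

Expand along column 1:
  + 2 · |2 2; -1 2| = 2·(4 − (-2)) = 12
  + 3 · |-2 0; 2 2| = 3·(-4 − 0) = -12
Sum: (12) + (-12) = 0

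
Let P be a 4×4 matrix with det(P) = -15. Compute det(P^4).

det(P^4) = (det P)^4 = (-15)^4 = 50625

The determinant is 50625.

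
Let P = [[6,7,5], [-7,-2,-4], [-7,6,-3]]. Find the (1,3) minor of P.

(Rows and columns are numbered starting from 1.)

Delete row 1 and column 3; the remaining 2×2 submatrix is [-7 -2; -7 6].
Its determinant is (-7)·6 − (-2)·(-7) = -56.

-56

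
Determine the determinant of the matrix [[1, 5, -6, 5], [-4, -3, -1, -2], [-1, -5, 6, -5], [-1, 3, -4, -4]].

Expand along row 1:
  + (1) · M_11   where M_11 = det([-3 -1 -2; -5 6 -5; 3 -4 -4]) = 163
  − (5) · M_12   where M_12 = det([-4 -1 -2; -1 6 -5; -1 -4 -4]) = 155
  + (-6) · M_13   where M_13 = det([-4 -3 -2; -1 -5 -5; -1 3 -4]) = -127
  − (5) · M_14   where M_14 = det([-4 -3 -1; -1 -5 6; -1 3 -4]) = 30
det = (+1)·(1)·(163) + (-1)·(5)·(155) + (+1)·(-6)·(-127) + (-1)·(5)·(30) = 0

0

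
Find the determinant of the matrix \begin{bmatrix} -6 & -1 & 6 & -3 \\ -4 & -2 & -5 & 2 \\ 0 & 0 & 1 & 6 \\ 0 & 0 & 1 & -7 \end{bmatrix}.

The matrix is block upper-triangular with a 2×2 block and a 2×2 block on the diagonal, so its determinant equals the product of the determinants of the diagonal blocks.
det of the 2×2 block = 8
det of the 2×2 block = -13
det = (8)·(-13) = -104

The determinant is -104.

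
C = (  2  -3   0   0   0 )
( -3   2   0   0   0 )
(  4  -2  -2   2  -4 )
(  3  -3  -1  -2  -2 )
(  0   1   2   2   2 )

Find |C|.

C is block lower-triangular with a 2×2 block and a 3×3 block on the diagonal, so its determinant equals the product of the determinants of the diagonal blocks.
det of the 2×2 block = -5
det of the 3×3 block = -12
det = (-5)·(-12) = 60

60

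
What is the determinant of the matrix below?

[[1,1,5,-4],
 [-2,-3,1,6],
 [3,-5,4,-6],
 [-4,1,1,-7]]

-1595

Expand along row 1:
  + (1) · M_11   where M_11 = det([-3 1 6; -5 4 -6; 1 1 -7]) = -29
  − (1) · M_12   where M_12 = det([-2 1 6; 3 4 -6; -4 1 -7]) = 203
  + (5) · M_13   where M_13 = det([-2 -3 6; 3 -5 -6; -4 1 -7]) = -319
  − (-4) · M_14   where M_14 = det([-2 -3 1; 3 -5 4; -4 1 1]) = 58
det = (+1)·(1)·(-29) + (-1)·(1)·(203) + (+1)·(5)·(-319) + (-1)·(-4)·(58) = -1595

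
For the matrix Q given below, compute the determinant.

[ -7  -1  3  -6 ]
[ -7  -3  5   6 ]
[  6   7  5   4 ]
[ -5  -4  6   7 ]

Expand along row 1:
  + (-7) · M_11   where M_11 = det([-3 5 6; 7 5 4; -4 6 7]) = 14
  − (-1) · M_12   where M_12 = det([-7 5 6; 6 5 4; -5 6 7]) = -21
  + (3) · M_13   where M_13 = det([-7 -3 6; 6 7 4; -5 -4 7]) = -203
  − (-6) · M_14   where M_14 = det([-7 -3 5; 6 7 5; -5 -4 6]) = -196
det = (+1)·(-7)·(14) + (-1)·(-1)·(-21) + (+1)·(3)·(-203) + (-1)·(-6)·(-196) = -1904

-1904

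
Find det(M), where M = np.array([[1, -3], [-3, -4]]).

det(M) = -13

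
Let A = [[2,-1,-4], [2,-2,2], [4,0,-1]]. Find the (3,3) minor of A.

-2

Delete row 3 and column 3; the remaining 2×2 submatrix is [2 -1; 2 -2].
Its determinant is 2·(-2) − (-1)·2 = -2.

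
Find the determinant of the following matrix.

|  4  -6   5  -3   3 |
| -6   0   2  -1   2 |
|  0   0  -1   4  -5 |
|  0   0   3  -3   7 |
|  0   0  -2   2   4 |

The matrix is block upper-triangular with a 2×2 block and a 3×3 block on the diagonal, so its determinant equals the product of the determinants of the diagonal blocks.
det of the 2×2 block = -36
det of the 3×3 block = -78
det = (-36)·(-78) = 2808

The determinant is 2808.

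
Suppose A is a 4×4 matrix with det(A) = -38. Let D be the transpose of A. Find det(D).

det(Aᵀ) = det(A).
det(D) = (1)·(-38) = -38

The determinant is -38.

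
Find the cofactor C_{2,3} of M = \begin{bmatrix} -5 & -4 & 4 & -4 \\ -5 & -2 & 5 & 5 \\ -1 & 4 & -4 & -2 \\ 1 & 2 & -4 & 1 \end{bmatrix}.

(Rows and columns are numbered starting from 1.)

12

Delete row 2 and column 3; the remaining 3×3 submatrix is [-5 -4 -4; -1 4 -2; 1 2 1].
Its determinant is -12.
The cofactor carries sign (−1)^(2+3) = −1, so C_{2,3} = −(-12) = 12.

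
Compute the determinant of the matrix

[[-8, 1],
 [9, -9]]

det = (-8)·(-9) − 1·9 = 72 − 9 = 63

63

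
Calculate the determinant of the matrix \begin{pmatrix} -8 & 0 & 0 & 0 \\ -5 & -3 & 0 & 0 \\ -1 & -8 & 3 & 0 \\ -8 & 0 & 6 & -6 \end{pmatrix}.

The determinant is -432.

The matrix is lower triangular, so the determinant is the product of the diagonal entries:
det = (-8) · (-3) · (3) · (-6) = -432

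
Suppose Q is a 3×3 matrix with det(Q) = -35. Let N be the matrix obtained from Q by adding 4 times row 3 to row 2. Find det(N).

|N| = -35

Adding a multiple of one row to another leaves the determinant unchanged.
det(N) = (1)·(-35) = -35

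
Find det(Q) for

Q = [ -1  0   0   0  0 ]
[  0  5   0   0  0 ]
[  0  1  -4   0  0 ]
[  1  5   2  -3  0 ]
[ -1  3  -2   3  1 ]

-60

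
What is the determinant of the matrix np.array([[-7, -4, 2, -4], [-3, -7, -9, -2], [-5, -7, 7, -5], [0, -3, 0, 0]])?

477

Expand along row 4 (it has 3 zeros):
  + (-3) · M_42   where M_42 = det([-7 2 -4; -3 -9 -2; -5 7 -5]) = -159
det = (+1)·(-3)·(-159) = 477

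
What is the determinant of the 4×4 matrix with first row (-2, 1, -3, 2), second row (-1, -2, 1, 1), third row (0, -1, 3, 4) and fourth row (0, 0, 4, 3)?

Expand along row 4 (it has 2 zeros):
  − (4) · M_43   where M_43 = det([-2 1 2; -1 -2 1; 0 -1 4]) = 20
  + (3) · M_44   where M_44 = det([-2 1 -3; -1 -2 1; 0 -1 3]) = 10
det = (-1)·(4)·(20) + (+1)·(3)·(10) = -50

The determinant is -50.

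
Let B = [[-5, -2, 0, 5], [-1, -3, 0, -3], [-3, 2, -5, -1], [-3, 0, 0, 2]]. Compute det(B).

The determinant is 185.

Expand along column 3 (it has 3 zeros):
  + (-5) · M_33   where M_33 = det([-5 -2 5; -1 -3 -3; -3 0 2]) = -37
det = (+1)·(-5)·(-37) = 185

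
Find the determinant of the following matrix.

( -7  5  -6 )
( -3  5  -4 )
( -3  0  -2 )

Expand along column 2:
  − 5 · |-3 -4; -3 -2| = −5·(6 − 12) = 30
  + 5 · |-7 -6; -3 -2| = 5·(14 − 18) = -20
Sum: (30) + (-20) = 10

The determinant is 10.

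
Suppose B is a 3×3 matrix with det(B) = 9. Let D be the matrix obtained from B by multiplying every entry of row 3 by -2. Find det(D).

det(D) = -18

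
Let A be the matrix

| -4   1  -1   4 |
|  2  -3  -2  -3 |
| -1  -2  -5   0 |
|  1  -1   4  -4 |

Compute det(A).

72

Expand along row 3 (it has 1 zero):
  + (-1) · M_31   where M_31 = det([1 -1 4; -3 -2 -3; -1 4 -4]) = -27
  − (-2) · M_32   where M_32 = det([-4 -1 4; 2 -2 -3; 1 4 -4]) = -45
  + (-5) · M_33   where M_33 = det([-4 1 4; 2 -3 -3; 1 -1 -4]) = -27
det = (+1)·(-1)·(-27) + (-1)·(-2)·(-45) + (+1)·(-5)·(-27) = 72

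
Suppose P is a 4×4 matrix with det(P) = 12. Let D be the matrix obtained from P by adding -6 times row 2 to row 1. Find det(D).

det(D) = 12

Adding a multiple of one row to another leaves the determinant unchanged.
det(D) = (1)·(12) = 12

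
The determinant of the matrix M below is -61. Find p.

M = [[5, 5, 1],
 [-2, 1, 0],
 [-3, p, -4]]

2

Expanding along the row containing p, det(M) is linear in p: det(M) = (-2)·p + (-57).
Set (-2)·p + (-57) = -61  ⇒  (-2)·p = -4  ⇒  p = 2.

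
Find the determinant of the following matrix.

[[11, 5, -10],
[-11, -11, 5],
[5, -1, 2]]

-612

Expand along column 1:
  + 11 · |-11 5; -1 2| = 11·(-22 − (-5)) = -187
  − (-11) · |5 -10; -1 2| = −(-11)·(10 − 10) = 0
  + 5 · |5 -10; -11 5| = 5·(25 − 110) = -425
Sum: (-187) + (0) + (-425) = -612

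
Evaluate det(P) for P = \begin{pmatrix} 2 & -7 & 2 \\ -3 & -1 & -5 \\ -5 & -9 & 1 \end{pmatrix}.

The determinant is -244.

Expand along row 1:
  + 2 · |-1 -5; -9 1| = 2·(-1 − 45) = -92
  − (-7) · |-3 -5; -5 1| = −(-7)·(-3 − 25) = -196
  + 2 · |-3 -1; -5 -9| = 2·(27 − 5) = 44
Sum: (-92) + (-196) + (44) = -244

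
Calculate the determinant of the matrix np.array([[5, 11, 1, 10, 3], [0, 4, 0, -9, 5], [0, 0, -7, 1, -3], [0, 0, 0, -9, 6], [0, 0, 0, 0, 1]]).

The matrix is upper triangular, so the determinant is the product of the diagonal entries:
det = (5) · (4) · (-7) · (-9) · (1) = 1260

1260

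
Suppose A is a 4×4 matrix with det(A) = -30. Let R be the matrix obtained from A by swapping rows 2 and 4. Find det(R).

Swapping two rows multiplies the determinant by −1.
det(R) = (-1)·(-30) = 30

30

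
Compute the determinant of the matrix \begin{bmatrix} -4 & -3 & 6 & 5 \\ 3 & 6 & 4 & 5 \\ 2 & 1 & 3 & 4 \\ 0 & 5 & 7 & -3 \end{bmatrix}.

The determinant is 1071.

Expand along row 4 (it has 1 zero):
  + (5) · M_42   where M_42 = det([-4 6 5; 3 4 5; 2 3 4]) = -11
  − (7) · M_43   where M_43 = det([-4 -3 5; 3 6 5; 2 1 4]) = -115
  + (-3) · M_44   where M_44 = det([-4 -3 6; 3 6 4; 2 1 3]) = -107
det = (+1)·(5)·(-11) + (-1)·(7)·(-115) + (+1)·(-3)·(-107) = 1071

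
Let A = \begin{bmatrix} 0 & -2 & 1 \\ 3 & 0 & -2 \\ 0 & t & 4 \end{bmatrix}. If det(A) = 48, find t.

Expanding along the row containing t, det(A) is linear in t: det(A) = (3)·t + (24).
Set (3)·t + (24) = 48  ⇒  (3)·t = 24  ⇒  t = 8.

8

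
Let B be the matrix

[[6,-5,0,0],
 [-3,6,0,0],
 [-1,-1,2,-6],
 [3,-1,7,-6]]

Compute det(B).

B is block lower-triangular with a 2×2 block and a 2×2 block on the diagonal, so its determinant equals the product of the determinants of the diagonal blocks.
det of the 2×2 block = 21
det of the 2×2 block = 30
det = (21)·(30) = 630

The determinant is 630.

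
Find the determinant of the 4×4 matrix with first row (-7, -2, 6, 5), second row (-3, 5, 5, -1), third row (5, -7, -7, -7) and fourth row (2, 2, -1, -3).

-14

Expand along row 1:
  + (-7) · M_11   where M_11 = det([5 5 -1; -7 -7 -7; 2 -1 -3]) = -126
  − (-2) · M_12   where M_12 = det([-3 5 -1; 5 -7 -7; 2 -1 -3]) = -46
  + (6) · M_13   where M_13 = det([-3 5 -1; 5 -7 -7; 2 2 -3]) = -124
  − (5) · M_14   where M_14 = det([-3 5 5; 5 -7 -7; 2 2 -1]) = 12
det = (+1)·(-7)·(-126) + (-1)·(-2)·(-46) + (+1)·(6)·(-124) + (-1)·(5)·(12) = -14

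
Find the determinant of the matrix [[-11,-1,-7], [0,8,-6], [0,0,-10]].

880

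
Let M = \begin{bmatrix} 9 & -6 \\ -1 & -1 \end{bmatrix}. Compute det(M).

det(M) = -15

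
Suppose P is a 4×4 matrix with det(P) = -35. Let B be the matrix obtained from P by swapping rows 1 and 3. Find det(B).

|B| = 35

Swapping two rows multiplies the determinant by −1.
det(B) = (-1)·(-35) = 35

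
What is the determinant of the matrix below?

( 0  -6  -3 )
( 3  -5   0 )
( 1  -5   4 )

The determinant is 102.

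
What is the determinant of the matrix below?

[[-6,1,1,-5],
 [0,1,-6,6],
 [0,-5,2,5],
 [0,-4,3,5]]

The determinant is 462.

Expand along column 1 (it has 3 zeros):
  + (-6) · M_11   where M_11 = det([1 -6 6; -5 2 5; -4 3 5]) = -77
det = (+1)·(-6)·(-77) = 462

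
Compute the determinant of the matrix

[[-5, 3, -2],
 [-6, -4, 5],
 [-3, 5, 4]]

Expand along row 1:
  + (-5) · |-4 5; 5 4| = (-5)·(-16 − 25) = 205
  − 3 · |-6 5; -3 4| = −3·(-24 − (-15)) = 27
  + (-2) · |-6 -4; -3 5| = (-2)·(-30 − 12) = 84
Sum: (205) + (27) + (84) = 316

316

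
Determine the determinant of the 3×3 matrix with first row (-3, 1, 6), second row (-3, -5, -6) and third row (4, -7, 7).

Expand along column 1:
  + (-3) · |-5 -6; -7 7| = (-3)·(-35 − 42) = 231
  − (-3) · |1 6; -7 7| = −(-3)·(7 − (-42)) = 147
  + 4 · |1 6; -5 -6| = 4·(-6 − (-30)) = 96
Sum: (231) + (147) + (96) = 474

474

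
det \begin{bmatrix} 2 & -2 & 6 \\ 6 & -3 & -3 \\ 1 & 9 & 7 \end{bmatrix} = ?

444

Expand along column 1:
  + 2 · |-3 -3; 9 7| = 2·(-21 − (-27)) = 12
  − 6 · |-2 6; 9 7| = −6·(-14 − 54) = 408
  + 1 · |-2 6; -3 -3| = 1·(6 − (-18)) = 24
Sum: (12) + (408) + (24) = 444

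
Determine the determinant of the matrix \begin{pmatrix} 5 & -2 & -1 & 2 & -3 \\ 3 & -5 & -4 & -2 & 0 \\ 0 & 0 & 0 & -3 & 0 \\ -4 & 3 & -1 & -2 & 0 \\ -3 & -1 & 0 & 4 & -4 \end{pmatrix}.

Expand along row 3 (it has 4 zeros):
  − (-3) · M_34   where M_34 = det([5 -2 -1 -3; 3 -5 -4 0; -4 3 -1 0; -3 -1 0 -4]) = -442
det = (-1)·(-3)·(-442) = -1326

-1326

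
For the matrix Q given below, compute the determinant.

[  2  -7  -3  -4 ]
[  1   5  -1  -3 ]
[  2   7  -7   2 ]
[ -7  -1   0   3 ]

2318

Expand along row 4 (it has 1 zero):
  − (-7) · M_41   where M_41 = det([-7 -3 -4; 5 -1 -3; 7 -7 2]) = 366
  + (-1) · M_42   where M_42 = det([2 -3 -4; 1 -1 -3; 2 -7 2]) = -2
  + (3) · M_44   where M_44 = det([2 -7 -3; 1 5 -1; 2 7 -7]) = -82
det = (-1)·(-7)·(366) + (+1)·(-1)·(-2) + (+1)·(3)·(-82) = 2318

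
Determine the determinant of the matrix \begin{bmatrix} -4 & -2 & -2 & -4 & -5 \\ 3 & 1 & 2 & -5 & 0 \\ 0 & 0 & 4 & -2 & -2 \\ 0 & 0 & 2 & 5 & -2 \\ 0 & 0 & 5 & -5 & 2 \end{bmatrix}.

196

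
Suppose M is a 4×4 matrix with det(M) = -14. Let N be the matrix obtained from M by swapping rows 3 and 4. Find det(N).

|N| = 14

Swapping two rows multiplies the determinant by −1.
det(N) = (-1)·(-14) = 14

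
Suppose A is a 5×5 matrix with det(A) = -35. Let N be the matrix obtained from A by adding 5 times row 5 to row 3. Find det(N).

-35

Adding a multiple of one row to another leaves the determinant unchanged.
det(N) = (1)·(-35) = -35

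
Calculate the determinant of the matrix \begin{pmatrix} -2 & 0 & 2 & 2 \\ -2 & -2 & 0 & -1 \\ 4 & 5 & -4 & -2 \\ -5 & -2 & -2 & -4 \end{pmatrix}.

10

Expand along row 1 (it has 1 zero):
  + (-2) · M_11   where M_11 = det([-2 0 -1; 5 -4 -2; -2 -2 -4]) = -6
  + (2) · M_13   where M_13 = det([-2 -2 -1; 4 5 -2; -5 -2 -4]) = -21
  − (2) · M_14   where M_14 = det([-2 -2 0; 4 5 -4; -5 -2 -2]) = -20
det = (+1)·(-2)·(-6) + (+1)·(2)·(-21) + (-1)·(2)·(-20) = 10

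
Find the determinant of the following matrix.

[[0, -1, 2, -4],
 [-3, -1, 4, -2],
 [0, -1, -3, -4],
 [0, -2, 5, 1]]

135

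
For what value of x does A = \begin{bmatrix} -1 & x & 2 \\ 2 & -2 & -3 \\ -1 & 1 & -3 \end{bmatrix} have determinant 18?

Expanding along the column containing x, det(A) is linear in x: det(A) = (9)·x + (-9).
Set (9)·x + (-9) = 18  ⇒  (9)·x = 27  ⇒  x = 3.

x = 3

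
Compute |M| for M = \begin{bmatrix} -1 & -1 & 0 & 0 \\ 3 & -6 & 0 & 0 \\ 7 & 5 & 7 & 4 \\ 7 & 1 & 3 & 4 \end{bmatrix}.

M is block lower-triangular with a 2×2 block and a 2×2 block on the diagonal, so its determinant equals the product of the determinants of the diagonal blocks.
det of the 2×2 block = 9
det of the 2×2 block = 16
det = (9)·(16) = 144

144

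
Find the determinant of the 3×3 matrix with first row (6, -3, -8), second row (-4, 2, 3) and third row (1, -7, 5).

-91

Expand along column 1:
  + 6 · |2 3; -7 5| = 6·(10 − (-21)) = 186
  − (-4) · |-3 -8; -7 5| = −(-4)·(-15 − 56) = -284
  + 1 · |-3 -8; 2 3| = 1·(-9 − (-16)) = 7
Sum: (186) + (-284) + (7) = -91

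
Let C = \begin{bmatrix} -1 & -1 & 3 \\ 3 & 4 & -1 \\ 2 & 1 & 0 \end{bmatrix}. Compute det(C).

-14

Expand along row 3:
  + 2 · |-1 3; 4 -1| = 2·(1 − 12) = -22
  − 1 · |-1 3; 3 -1| = −1·(1 − 9) = 8
Sum: (-22) + (8) = -14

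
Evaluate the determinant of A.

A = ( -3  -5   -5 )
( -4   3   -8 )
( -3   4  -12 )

|A| = 167

Expand along row 1:
  + (-3) · |3 -8; 4 -12| = (-3)·(-36 − (-32)) = 12
  − (-5) · |-4 -8; -3 -12| = −(-5)·(48 − 24) = 120
  + (-5) · |-4 3; -3 4| = (-5)·(-16 − (-9)) = 35
Sum: (12) + (120) + (35) = 167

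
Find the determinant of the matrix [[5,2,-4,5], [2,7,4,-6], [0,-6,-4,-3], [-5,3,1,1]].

Expand along row 3 (it has 1 zero):
  − (-6) · M_32   where M_32 = det([5 -4 5; 2 4 -6; -5 1 1]) = 48
  + (-4) · M_33   where M_33 = det([5 2 5; 2 7 -6; -5 3 1]) = 386
  − (-3) · M_34   where M_34 = det([5 2 -4; 2 7 4; -5 3 1]) = -233
det = (-1)·(-6)·(48) + (+1)·(-4)·(386) + (-1)·(-3)·(-233) = -1955

-1955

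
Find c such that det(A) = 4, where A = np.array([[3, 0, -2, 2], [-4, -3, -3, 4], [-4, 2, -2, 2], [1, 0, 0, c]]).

0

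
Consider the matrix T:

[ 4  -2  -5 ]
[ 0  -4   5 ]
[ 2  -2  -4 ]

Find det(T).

Expand along column 1:
  + 4 · |-4 5; -2 -4| = 4·(16 − (-10)) = 104
  + 2 · |-2 -5; -4 5| = 2·(-10 − 20) = -60
Sum: (104) + (-60) = 44

44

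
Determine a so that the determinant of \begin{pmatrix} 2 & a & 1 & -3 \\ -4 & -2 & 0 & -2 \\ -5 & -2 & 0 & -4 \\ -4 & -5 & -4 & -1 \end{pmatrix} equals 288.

-9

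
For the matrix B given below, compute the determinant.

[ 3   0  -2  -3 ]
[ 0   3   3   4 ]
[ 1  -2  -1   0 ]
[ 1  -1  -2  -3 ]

1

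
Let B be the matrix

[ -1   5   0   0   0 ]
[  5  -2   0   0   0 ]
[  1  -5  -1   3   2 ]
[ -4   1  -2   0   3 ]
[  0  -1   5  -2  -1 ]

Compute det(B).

B is block lower-triangular with a 2×2 block and a 3×3 block on the diagonal, so its determinant equals the product of the determinants of the diagonal blocks.
det of the 2×2 block = -23
det of the 3×3 block = 41
det = (-23)·(41) = -943

The determinant is -943.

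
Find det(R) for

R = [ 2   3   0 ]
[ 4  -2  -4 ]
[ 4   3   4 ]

The determinant is -88.

Expand along column 3:
  − (-4) · |2 3; 4 3| = −(-4)·(6 − 12) = -24
  + 4 · |2 3; 4 -2| = 4·(-4 − 12) = -64
Sum: (-24) + (-64) = -88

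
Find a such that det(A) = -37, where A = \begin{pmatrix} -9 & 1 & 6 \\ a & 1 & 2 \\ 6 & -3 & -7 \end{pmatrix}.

a = 2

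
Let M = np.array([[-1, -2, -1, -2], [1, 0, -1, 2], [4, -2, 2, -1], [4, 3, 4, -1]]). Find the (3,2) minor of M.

-18

Delete row 3 and column 2; the remaining 3×3 submatrix is [-1 -1 -2; 1 -1 2; 4 4 -1].
Its determinant is -18.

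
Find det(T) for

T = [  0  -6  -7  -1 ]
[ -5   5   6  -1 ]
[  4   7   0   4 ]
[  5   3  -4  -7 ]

|T| = -2550

Expand along row 1 (it has 1 zero):
  − (-6) · M_12   where M_12 = det([-5 6 -1; 4 0 4; 5 -4 -7]) = 224
  + (-7) · M_13   where M_13 = det([-5 5 -1; 4 7 4; 5 3 -7]) = 568
  − (-1) · M_14   where M_14 = det([-5 5 6; 4 7 0; 5 3 -4]) = 82
det = (-1)·(-6)·(224) + (+1)·(-7)·(568) + (-1)·(-1)·(82) = -2550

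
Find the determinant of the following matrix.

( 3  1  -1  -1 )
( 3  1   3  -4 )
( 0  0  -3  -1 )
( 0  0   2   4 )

0

The matrix is block upper-triangular with a 2×2 block and a 2×2 block on the diagonal, so its determinant equals the product of the determinants of the diagonal blocks.
det of the 2×2 block = 0
det of the 2×2 block = -10
det = (0)·(-10) = 0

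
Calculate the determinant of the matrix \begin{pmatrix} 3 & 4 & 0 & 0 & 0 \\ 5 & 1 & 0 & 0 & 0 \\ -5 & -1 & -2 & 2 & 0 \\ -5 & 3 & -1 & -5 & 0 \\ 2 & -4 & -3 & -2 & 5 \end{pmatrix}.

The matrix is block lower-triangular with a 2×2 block and a 3×3 block on the diagonal, so its determinant equals the product of the determinants of the diagonal blocks.
det of the 2×2 block = -17
det of the 3×3 block = 60
det = (-17)·(60) = -1020

-1020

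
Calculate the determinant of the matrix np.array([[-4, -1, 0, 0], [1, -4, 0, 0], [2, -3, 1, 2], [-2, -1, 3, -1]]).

The matrix is block lower-triangular with a 2×2 block and a 2×2 block on the diagonal, so its determinant equals the product of the determinants of the diagonal blocks.
det of the 2×2 block = 17
det of the 2×2 block = -7
det = (17)·(-7) = -119

-119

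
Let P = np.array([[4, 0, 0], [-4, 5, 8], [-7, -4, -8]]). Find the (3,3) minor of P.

Delete row 3 and column 3; the remaining 2×2 submatrix is [4 0; -4 5].
Its determinant is 4·5 − 0·(-4) = 20.

20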